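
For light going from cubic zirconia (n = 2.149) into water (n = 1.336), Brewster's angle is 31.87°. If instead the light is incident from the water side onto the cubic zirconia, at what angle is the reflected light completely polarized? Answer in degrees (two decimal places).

θ_B' ≈ 58.13°

tan θ_B' = n₁/n₂ = 1/tan θ_B, so θ_B' = 90° − θ_B.
θ_B' = 90° − 31.87° = 58.13°.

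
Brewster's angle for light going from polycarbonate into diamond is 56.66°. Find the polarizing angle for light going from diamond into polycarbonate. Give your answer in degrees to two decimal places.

tan θ_B' = n₁/n₂ = 1/tan θ_B, so θ_B' = 90° − θ_B.
θ_B' = 90° − 56.66° = 33.34°.

θ_B' ≈ 33.34°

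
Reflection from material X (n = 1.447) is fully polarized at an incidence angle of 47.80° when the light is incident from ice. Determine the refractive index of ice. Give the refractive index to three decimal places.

Full polarization of the reflected beam means tan θ_B = n₂/n₁, where n₁ is the incident medium (ice).
n₁ = n₂ / tan θ_B = 1.447 / tan 47.80° = 1.312.

n ≈ 1.312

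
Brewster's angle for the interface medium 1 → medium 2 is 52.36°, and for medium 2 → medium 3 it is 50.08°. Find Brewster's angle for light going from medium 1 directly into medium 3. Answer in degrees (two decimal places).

θ_B ≈ 57.17°

tan θ_B(1→2) = n₂/n₁ = tan 52.36° = 1.2967.
tan θ_B(2→3) = n₃/n₂ = tan 50.08° = 1.1951.
n₃/n₁ = 1.5497. Then tan θ_B(1→3) = n₃/n₁, so θ_B(1→3) = arctan(1.5497) = 57.17°.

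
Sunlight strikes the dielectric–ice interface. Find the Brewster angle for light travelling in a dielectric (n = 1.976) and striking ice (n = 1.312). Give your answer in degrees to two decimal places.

tan θ_B = n₂/n₁ = 1.312/1.976 = 0.6640.
So θ_B = arctan 0.6640 = 33.58°.

θ_B ≈ 33.58°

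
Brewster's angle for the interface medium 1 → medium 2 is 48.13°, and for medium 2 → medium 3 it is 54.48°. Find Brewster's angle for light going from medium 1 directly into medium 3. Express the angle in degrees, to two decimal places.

n₂/n₁ = tan 48.13° = 1.1157 and n₃/n₂ = tan 54.48° = 1.4009.
Multiplying, n₃/n₁ = 1.1157 × 1.4009 = 1.5630, and θ_B(1→3) = arctan 1.5630 = 57.39°.

θ_B ≈ 57.39°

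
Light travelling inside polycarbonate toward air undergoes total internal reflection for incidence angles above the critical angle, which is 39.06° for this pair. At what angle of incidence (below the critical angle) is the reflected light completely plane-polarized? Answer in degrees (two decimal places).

θ_B ≈ 32.22°

sin θ_c = n₂/n₁, so n₂/n₁ = sin 39.06° = 0.6301.
Brewster: tan θ_B = n₂/n₁ = 0.6301.
θ_B = arctan(0.6301) = 32.22°.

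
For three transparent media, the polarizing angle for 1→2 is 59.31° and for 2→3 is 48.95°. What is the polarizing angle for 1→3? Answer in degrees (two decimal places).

θ_B ≈ 62.67°

n₂/n₁ = tan 59.31° = 1.6849 and n₃/n₂ = tan 48.95° = 1.1483.
n₃/n₁ = 1.9348. Then tan θ_B(1→3) = n₃/n₁, so θ_B(1→3) = arctan(1.9348) = 62.67°.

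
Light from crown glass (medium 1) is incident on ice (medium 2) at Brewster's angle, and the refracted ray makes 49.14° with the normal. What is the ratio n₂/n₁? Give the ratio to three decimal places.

n₂/n₁ ≈ 0.865

θ_B + θ_t = 90°, so θ_B = 90° − 49.14° = 40.86°.
Then n₂/n₁ = tan θ_B = tan 40.86° = 0.865.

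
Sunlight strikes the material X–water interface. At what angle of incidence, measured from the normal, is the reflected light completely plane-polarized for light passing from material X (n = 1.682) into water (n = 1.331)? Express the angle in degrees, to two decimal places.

tan θ_B = n₂/n₁ = 1.331/1.682 = 0.7913.
So θ_B = arctan 0.7913 = 38.36°.

θ_B ≈ 38.36°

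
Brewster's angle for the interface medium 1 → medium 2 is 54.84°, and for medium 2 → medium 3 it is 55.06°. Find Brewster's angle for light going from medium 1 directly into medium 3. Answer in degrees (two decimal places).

θ_B ≈ 63.80°

tan θ_B(1→2) = n₂/n₁ = tan 54.84° = 1.4197.
tan θ_B(2→3) = n₃/n₂ = tan 55.06° = 1.4313.
So n₃/n₁ = (n₂/n₁)(n₃/n₂) = 1.4197 × 1.4313 = 2.0321.
θ_B(1→3) = arctan(2.0321) = 63.80°.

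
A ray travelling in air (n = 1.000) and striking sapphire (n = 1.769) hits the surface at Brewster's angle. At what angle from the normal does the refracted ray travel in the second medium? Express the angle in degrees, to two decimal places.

First find Brewster's angle: tan θ_B = 1.769/1.000 = 1.7690, giving θ_B = 60.52°.
Since θ_B + θ_t = 90° at Brewster incidence, θ_t = 90° − 60.52° = 29.48°.

θ_t ≈ 29.48°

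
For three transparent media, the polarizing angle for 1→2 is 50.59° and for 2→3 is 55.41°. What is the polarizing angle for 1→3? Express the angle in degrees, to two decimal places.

n₂/n₁ = tan 50.59° = 1.2170 and n₃/n₂ = tan 55.41° = 1.4501.
Multiplying, n₃/n₁ = 1.2170 × 1.4501 = 1.7648, and θ_B(1→3) = arctan 1.7648 = 60.46°.

θ_B ≈ 60.46°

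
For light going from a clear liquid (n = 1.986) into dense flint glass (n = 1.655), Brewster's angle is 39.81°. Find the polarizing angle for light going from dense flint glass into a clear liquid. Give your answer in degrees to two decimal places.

Reversing the direction swaps n₁ and n₂, so tan θ_B' = 1/tan θ_B and θ_B' = 90° − θ_B.
Hence θ_B' = 90° − 39.81° = 50.19°.

θ_B' ≈ 50.19°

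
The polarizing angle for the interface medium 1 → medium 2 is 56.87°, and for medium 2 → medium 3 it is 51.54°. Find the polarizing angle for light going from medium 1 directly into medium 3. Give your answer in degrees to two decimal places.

tan θ_B(1→2) = n₂/n₁ = tan 56.87° = 1.5322.
tan θ_B(2→3) = n₃/n₂ = tan 51.54° = 1.2590.
So n₃/n₁ = (n₂/n₁)(n₃/n₂) = 1.5322 × 1.2590 = 1.9291.
θ_B(1→3) = arctan(1.9291) = 62.60°.

θ_B ≈ 62.60°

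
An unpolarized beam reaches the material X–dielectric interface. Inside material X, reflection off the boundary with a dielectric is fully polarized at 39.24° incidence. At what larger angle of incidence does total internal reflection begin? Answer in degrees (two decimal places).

θ_c ≈ 54.76°

tan θ_B = n₂/n₁ = tan 39.24° = 0.8167.
Total internal reflection: sin θ_c = n₂/n₁ = 0.8167.
θ_c = arcsin(0.8167) = 54.76°.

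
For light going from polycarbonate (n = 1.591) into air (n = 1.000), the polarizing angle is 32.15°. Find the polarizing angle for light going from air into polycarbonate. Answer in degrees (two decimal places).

θ_B' ≈ 57.85°

The two Brewster angles are complementary: θ_B' = 90° − θ_B = 90° − 32.15° = 57.85°.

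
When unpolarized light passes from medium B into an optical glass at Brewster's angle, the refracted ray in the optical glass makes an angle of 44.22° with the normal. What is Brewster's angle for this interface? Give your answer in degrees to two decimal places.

θ_B ≈ 45.78°

Brewster's condition makes the reflected and refracted beams perpendicular: θ_B + θ_t = 90°.
θ_B = 90° − 44.22° = 45.78°.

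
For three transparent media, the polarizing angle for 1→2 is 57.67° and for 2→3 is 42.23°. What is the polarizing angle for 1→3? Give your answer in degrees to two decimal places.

θ_B ≈ 55.11°

Each Brewster angle gives a ratio: n₂/n₁ = tan 57.67° = 1.5800, n₃/n₂ = tan 42.23° = 0.9077.
Multiplying, n₃/n₁ = 1.5800 × 0.9077 = 1.4342, and θ_B(1→3) = arctan 1.4342 = 55.11°.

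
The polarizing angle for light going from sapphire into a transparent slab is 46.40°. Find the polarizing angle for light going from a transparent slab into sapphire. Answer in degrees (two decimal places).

θ_B' ≈ 43.60°

The two Brewster angles are complementary: θ_B' = 90° − θ_B = 90° − 46.40° = 43.60°.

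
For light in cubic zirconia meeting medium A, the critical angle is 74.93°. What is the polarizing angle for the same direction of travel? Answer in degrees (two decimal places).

θ_B ≈ 44.00°

At the critical angle sin θ_c = n₂/n₁, giving n₂/n₁ = sin 74.93° = 0.9656.
Then tan θ_B = n₂/n₁ = 0.9656, so θ_B = arctan 0.9656 = 44.00°.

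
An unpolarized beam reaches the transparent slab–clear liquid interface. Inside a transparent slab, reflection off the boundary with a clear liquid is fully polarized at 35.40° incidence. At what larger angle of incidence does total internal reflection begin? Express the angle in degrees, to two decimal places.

θ_c ≈ 45.29°

n₂/n₁ = tan 35.40° = 0.7107; the critical angle satisfies sin θ_c = n₂/n₁.
θ_c = arcsin(0.7107) = 45.29°.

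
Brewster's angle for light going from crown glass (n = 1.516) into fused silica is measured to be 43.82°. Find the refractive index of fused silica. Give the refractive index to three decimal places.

n ≈ 1.455

At Brewster's angle, tan θ_B = n₂/n₁ with n₁ on the incident side (crown glass) and n₂ on the transmitted side (fused silica).
n₂ = n₁ tan θ_B = 1.516 × tan 43.82° = 1.455.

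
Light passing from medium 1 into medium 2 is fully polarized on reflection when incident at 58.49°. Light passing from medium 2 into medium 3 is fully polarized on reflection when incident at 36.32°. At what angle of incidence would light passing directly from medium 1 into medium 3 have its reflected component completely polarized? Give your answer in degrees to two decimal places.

tan θ_B(1→2) = n₂/n₁ = tan 58.49° = 1.6312.
tan θ_B(2→3) = n₃/n₂ = tan 36.32° = 0.7351.
So n₃/n₁ = (n₂/n₁)(n₃/n₂) = 1.6312 × 0.7351 = 1.1991.
θ_B(1→3) = arctan(1.1991) = 50.17°.

θ_B ≈ 50.17°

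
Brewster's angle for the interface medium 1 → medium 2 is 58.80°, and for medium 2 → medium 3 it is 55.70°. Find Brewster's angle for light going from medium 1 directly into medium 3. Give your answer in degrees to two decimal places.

θ_B ≈ 67.55°

tan θ_B(1→2) = n₂/n₁ = tan 58.80° = 1.6512.
tan θ_B(2→3) = n₃/n₂ = tan 55.70° = 1.4659.
n₃/n₁ = 2.4206. Then tan θ_B(1→3) = n₃/n₁, so θ_B(1→3) = arctan(2.4206) = 67.55°.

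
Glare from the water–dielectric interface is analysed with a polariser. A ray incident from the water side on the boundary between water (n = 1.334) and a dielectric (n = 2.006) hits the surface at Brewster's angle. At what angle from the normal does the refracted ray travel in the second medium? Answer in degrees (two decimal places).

θ_t ≈ 33.62°

tan θ_B = n₂/n₁ = 2.006/1.334 = 1.5037, so θ_B = 56.38°.
The refracted ray is perpendicular to the reflected ray, so θ_t = 90° − θ_B = 33.62°.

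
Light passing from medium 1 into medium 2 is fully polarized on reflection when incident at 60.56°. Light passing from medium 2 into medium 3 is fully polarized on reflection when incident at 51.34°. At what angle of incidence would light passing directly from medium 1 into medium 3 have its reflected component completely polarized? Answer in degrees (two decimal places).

θ_B ≈ 65.70°

Each Brewster angle gives a ratio: n₂/n₁ = tan 60.56° = 1.7718, n₃/n₂ = tan 51.34° = 1.2500.
Multiplying, n₃/n₁ = 1.7718 × 1.2500 = 2.2148, and θ_B(1→3) = arctan 2.2148 = 65.70°.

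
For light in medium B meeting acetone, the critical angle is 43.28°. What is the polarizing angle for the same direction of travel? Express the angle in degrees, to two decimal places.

n₂/n₁ = sin θ_c = sin 43.28° = 0.6856.
tan θ_B equals the same ratio, so θ_B = arctan(0.6856) = 34.43°.

θ_B ≈ 34.43°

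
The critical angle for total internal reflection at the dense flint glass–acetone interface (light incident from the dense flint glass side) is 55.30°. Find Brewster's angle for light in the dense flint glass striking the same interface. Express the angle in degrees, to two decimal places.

θ_B ≈ 39.43°

At the critical angle sin θ_c = n₂/n₁, giving n₂/n₁ = sin 55.30° = 0.8221.
Then tan θ_B = n₂/n₁ = 0.8221, so θ_B = arctan 0.8221 = 39.43°.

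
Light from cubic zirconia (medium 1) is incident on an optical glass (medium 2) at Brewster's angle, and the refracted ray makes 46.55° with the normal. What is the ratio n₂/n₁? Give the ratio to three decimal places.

n₂/n₁ ≈ 0.947

At Brewster incidence θ_B = 90° − θ_t = 90° − 46.55° = 43.45°.
tan θ_B = n₂/n₁, so n₂/n₁ = tan 43.45° = 0.947.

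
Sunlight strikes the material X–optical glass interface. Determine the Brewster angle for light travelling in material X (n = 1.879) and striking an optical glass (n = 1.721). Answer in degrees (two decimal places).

Here n₂/n₁ = 1.721/1.879 = 0.9159, and Brewster's law gives tan θ_B = n₂/n₁.
θ_B = arctan(0.9159) = 42.49°.

θ_B ≈ 42.49°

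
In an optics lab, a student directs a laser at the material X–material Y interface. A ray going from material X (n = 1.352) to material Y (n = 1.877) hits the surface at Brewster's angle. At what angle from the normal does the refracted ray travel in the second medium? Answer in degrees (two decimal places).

tan θ_B = n₂/n₁ = 1.877/1.352 = 1.3883, so θ_B = 54.23°.
The refracted ray is perpendicular to the reflected ray, so θ_t = 90° − θ_B = 35.77°.

θ_t ≈ 35.77°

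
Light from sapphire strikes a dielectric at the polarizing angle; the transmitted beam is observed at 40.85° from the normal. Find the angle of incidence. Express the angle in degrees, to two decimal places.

At Brewster's angle the reflected and refracted rays are perpendicular, so θ_B + θ_t = 90°.
θ_B = 90° − 40.85° = 49.15°.

θ_B ≈ 49.15°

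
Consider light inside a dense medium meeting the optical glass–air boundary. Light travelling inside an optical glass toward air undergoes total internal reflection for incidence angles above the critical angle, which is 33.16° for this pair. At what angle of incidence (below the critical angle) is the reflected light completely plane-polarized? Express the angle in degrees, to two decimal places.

n₂/n₁ = sin θ_c = sin 33.16° = 0.5470.
tan θ_B equals the same ratio, so θ_B = arctan(0.5470) = 28.68°.

θ_B ≈ 28.68°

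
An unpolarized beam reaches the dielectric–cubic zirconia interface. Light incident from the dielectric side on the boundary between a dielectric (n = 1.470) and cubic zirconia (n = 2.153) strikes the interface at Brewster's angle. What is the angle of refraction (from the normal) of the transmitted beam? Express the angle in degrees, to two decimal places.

θ_t ≈ 34.32°

tan θ_B = n₂/n₁ = 2.153/1.470 = 1.4646, so θ_B = 55.68°.
At Brewster's angle the reflected and refracted rays are perpendicular, so θ_t = 90° − θ_B = 90° − 55.68° = 34.32°.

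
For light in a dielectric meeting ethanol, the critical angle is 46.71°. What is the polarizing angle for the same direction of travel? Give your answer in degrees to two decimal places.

sin θ_c = n₂/n₁, so n₂/n₁ = sin 46.71° = 0.7279.
Brewster: tan θ_B = n₂/n₁ = 0.7279.
θ_B = arctan(0.7279) = 36.05°.

θ_B ≈ 36.05°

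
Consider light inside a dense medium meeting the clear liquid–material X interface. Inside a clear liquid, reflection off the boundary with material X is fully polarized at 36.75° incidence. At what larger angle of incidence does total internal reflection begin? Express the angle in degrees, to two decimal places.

From Brewster, n₂/n₁ = tan θ_B = tan 36.75° = 0.7467.
Then sin θ_c = n₂/n₁ = 0.7467, so θ_c = arcsin 0.7467 = 48.31°.

θ_c ≈ 48.31°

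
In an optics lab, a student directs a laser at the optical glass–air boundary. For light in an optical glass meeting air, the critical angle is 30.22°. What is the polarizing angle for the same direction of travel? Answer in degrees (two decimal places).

θ_B ≈ 26.72°

n₂/n₁ = sin θ_c = sin 30.22° = 0.5033.
tan θ_B equals the same ratio, so θ_B = arctan(0.5033) = 26.72°.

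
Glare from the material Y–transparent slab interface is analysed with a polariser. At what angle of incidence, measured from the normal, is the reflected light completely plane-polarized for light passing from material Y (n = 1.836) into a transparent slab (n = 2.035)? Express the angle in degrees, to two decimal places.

θ_B ≈ 47.94°

Brewster's condition: tan θ_B = n₂/n₁ = 2.035/1.836 = 1.1084. Taking the arctangent, θ_B = 47.94°.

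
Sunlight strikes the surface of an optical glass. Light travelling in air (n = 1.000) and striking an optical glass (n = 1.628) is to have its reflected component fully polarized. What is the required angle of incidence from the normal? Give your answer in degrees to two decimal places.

At Brewster's angle the reflected and refracted rays are perpendicular, which with Snell's law gives tan θ_B = n₂/n₁.
tan θ_B = n₂/n₁ = 1.628/1.000 = 1.6280.
So θ_B = arctan 1.6280 = 58.44°.

θ_B ≈ 58.44°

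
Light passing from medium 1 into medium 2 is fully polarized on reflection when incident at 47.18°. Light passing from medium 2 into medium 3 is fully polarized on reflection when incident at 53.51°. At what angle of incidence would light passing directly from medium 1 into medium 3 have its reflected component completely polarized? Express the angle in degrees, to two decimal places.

Each Brewster angle gives a ratio: n₂/n₁ = tan 47.18° = 1.0791, n₃/n₂ = tan 53.51° = 1.3519.
Multiplying, n₃/n₁ = 1.0791 × 1.3519 = 1.4589, and θ_B(1→3) = arctan 1.4589 = 55.57°.

θ_B ≈ 55.57°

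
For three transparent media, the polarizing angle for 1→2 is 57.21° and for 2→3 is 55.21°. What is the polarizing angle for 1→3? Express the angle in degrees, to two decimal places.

θ_B ≈ 65.89°

n₂/n₁ = tan 57.21° = 1.5523 and n₃/n₂ = tan 55.21° = 1.4393.
n₃/n₁ = 2.2343. Then tan θ_B(1→3) = n₃/n₁, so θ_B(1→3) = arctan(2.2343) = 65.89°.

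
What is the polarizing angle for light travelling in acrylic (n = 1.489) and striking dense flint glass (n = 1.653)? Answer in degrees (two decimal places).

Here n₂/n₁ = 1.653/1.489 = 1.1101, and Brewster's law gives tan θ_B = n₂/n₁.
So θ_B = arctan 1.1101 = 47.99°.

θ_B ≈ 47.99°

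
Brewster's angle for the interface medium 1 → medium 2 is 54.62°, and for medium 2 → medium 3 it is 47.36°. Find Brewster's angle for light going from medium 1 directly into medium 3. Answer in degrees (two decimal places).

n₂/n₁ = tan 54.62° = 1.4082 and n₃/n₂ = tan 47.36° = 1.0860.
n₃/n₁ = 1.5292. Then tan θ_B(1→3) = n₃/n₁, so θ_B(1→3) = arctan(1.5292) = 56.82°.

θ_B ≈ 56.82°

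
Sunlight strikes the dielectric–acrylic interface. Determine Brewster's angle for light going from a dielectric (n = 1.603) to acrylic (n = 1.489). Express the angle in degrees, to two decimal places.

Here n₂/n₁ = 1.489/1.603 = 0.9289, and Brewster's law gives tan θ_B = n₂/n₁.
So θ_B = arctan 0.9289 = 42.89°.

θ_B ≈ 42.89°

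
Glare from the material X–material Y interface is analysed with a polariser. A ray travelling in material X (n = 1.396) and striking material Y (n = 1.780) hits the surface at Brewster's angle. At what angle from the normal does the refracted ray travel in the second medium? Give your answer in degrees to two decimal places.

θ_t ≈ 38.11°

First find Brewster's angle: tan θ_B = 1.780/1.396 = 1.2751, giving θ_B = 51.89°.
The refracted ray is perpendicular to the reflected ray, so θ_t = 90° − θ_B = 38.11°.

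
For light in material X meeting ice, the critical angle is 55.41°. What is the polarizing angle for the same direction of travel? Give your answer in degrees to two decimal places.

At the critical angle sin θ_c = n₂/n₁, giving n₂/n₁ = sin 55.41° = 0.8232.
Then tan θ_B = n₂/n₁ = 0.8232, so θ_B = arctan 0.8232 = 39.46°.

θ_B ≈ 39.46°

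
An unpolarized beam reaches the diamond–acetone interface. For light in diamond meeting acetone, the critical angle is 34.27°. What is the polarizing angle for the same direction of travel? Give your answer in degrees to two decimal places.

θ_B ≈ 29.38°

sin θ_c = n₂/n₁, so n₂/n₁ = sin 34.27° = 0.5631.
Brewster: tan θ_B = n₂/n₁ = 0.5631.
θ_B = arctan(0.5631) = 29.38°.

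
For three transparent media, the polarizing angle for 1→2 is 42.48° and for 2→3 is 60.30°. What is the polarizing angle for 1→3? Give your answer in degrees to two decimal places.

tan θ_B(1→2) = n₂/n₁ = tan 42.48° = 0.9157.
tan θ_B(2→3) = n₃/n₂ = tan 60.30° = 1.7532.
n₃/n₁ = 1.6054. Then tan θ_B(1→3) = n₃/n₁, so θ_B(1→3) = arctan(1.6054) = 58.08°.

θ_B ≈ 58.08°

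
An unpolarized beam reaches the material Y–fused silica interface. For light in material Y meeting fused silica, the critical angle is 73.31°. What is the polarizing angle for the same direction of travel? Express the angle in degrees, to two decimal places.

sin θ_c = n₂/n₁, so n₂/n₁ = sin 73.31° = 0.9579.
Brewster: tan θ_B = n₂/n₁ = 0.9579.
θ_B = arctan(0.9579) = 43.77°.

θ_B ≈ 43.77°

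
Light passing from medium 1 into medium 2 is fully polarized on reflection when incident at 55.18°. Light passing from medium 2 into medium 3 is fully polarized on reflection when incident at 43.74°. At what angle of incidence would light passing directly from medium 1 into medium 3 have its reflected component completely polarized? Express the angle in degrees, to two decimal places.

θ_B ≈ 53.99°

n₂/n₁ = tan 55.18° = 1.4377 and n₃/n₂ = tan 43.74° = 0.9570.
Multiplying, n₃/n₁ = 1.4377 × 0.9570 = 1.3759, and θ_B(1→3) = arctan 1.3759 = 53.99°.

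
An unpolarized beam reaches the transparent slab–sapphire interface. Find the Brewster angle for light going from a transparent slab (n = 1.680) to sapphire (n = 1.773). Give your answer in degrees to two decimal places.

At Brewster's angle the reflected and refracted rays are perpendicular, which with Snell's law gives tan θ_B = n₂/n₁.
Here n₂/n₁ = 1.773/1.680 = 1.0554, and Brewster's law gives tan θ_B = n₂/n₁.
So θ_B = arctan 1.0554 = 46.54°.

θ_B ≈ 46.54°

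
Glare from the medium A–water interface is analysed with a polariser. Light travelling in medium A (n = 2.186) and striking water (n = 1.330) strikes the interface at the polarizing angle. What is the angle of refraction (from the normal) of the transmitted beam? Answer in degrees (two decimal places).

θ_t ≈ 58.68°

First find Brewster's angle: tan θ_B = 1.330/2.186 = 0.6084, giving θ_B = 31.32°.
The refracted ray is perpendicular to the reflected ray, so θ_t = 90° − θ_B = 58.68°.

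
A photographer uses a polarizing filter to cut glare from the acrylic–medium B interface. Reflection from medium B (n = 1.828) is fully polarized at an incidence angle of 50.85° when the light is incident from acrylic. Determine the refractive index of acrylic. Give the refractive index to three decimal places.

n ≈ 1.488

At the Brewster angle, tan θ_B = n₂/n₁ with n₁ on the incident side (acrylic) and n₂ on the transmitted side (medium B).
n₁ = n₂ / tan θ_B = 1.828 / tan 50.85° = 1.488.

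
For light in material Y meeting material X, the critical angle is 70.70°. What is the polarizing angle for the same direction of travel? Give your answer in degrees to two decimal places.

θ_B ≈ 43.34°

n₂/n₁ = sin θ_c = sin 70.70° = 0.9438.
tan θ_B equals the same ratio, so θ_B = arctan(0.9438) = 43.34°.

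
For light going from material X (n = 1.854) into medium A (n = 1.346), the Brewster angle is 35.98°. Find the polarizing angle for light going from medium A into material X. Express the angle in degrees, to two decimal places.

θ_B' ≈ 54.02°

Reversing the direction swaps n₁ and n₂, so tan θ_B' = 1/tan θ_B and θ_B' = 90° − θ_B.
Hence θ_B' = 90° − 35.98° = 54.02°.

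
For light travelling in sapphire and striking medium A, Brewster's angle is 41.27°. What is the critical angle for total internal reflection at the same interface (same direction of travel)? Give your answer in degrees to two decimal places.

θ_c ≈ 61.35°

n₂/n₁ = tan 41.27° = 0.8776; the critical angle satisfies sin θ_c = n₂/n₁.
θ_c = arcsin(0.8776) = 61.35°.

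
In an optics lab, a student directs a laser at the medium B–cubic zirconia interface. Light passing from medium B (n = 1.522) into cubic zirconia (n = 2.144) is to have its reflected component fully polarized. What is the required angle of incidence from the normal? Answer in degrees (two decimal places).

θ_B ≈ 54.63°

Here n₂/n₁ = 2.144/1.522 = 1.4087, and Brewster's law gives tan θ_B = n₂/n₁.
θ_B = arctan(1.4087) = 54.63°.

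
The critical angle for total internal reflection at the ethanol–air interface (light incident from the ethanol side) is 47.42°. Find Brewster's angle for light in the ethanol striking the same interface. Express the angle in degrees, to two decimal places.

θ_B ≈ 36.37°

n₂/n₁ = sin θ_c = sin 47.42° = 0.7363.
tan θ_B equals the same ratio, so θ_B = arctan(0.7363) = 36.37°.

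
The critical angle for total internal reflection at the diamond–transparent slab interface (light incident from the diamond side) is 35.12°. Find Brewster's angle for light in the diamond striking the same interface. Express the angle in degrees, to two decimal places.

At the critical angle sin θ_c = n₂/n₁, giving n₂/n₁ = sin 35.12° = 0.5753.
Then tan θ_B = n₂/n₁ = 0.5753, so θ_B = arctan 0.5753 = 29.91°.

θ_B ≈ 29.91°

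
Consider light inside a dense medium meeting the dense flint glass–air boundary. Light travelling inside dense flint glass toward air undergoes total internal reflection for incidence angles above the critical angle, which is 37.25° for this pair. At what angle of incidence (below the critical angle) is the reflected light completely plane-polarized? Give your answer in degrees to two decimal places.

θ_B ≈ 31.19°

sin θ_c = n₂/n₁, so n₂/n₁ = sin 37.25° = 0.6053.
Brewster: tan θ_B = n₂/n₁ = 0.6053.
θ_B = arctan(0.6053) = 31.19°.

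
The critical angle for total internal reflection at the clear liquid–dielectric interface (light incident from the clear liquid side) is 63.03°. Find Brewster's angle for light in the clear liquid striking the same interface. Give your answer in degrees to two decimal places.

sin θ_c = n₂/n₁, so n₂/n₁ = sin 63.03° = 0.8912.
Brewster: tan θ_B = n₂/n₁ = 0.8912.
θ_B = arctan(0.8912) = 41.71°.

θ_B ≈ 41.71°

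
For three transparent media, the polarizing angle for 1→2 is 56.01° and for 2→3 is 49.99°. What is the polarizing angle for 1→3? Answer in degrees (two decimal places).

θ_B ≈ 60.49°

Each Brewster angle gives a ratio: n₂/n₁ = tan 56.01° = 1.4831, n₃/n₂ = tan 49.99° = 1.1913.
n₃/n₁ = 1.7669. Then tan θ_B(1→3) = n₃/n₁, so θ_B(1→3) = arctan(1.7669) = 60.49°.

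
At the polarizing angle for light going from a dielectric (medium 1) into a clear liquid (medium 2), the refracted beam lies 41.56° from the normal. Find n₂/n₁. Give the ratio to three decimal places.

n₂/n₁ ≈ 1.128

θ_B + θ_t = 90°, so θ_B = 90° − 41.56° = 48.44°.
Then n₂/n₁ = tan θ_B = tan 48.44° = 1.128.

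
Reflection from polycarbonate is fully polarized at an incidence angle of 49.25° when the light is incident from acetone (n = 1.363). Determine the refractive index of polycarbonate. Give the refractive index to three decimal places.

n ≈ 1.582

Brewster's law: tan θ_B = n₂/n₁ (light incident in acetone, refracted into polycarbonate).
n₂ = n₁ tan θ_B = 1.363 × tan 49.25° = 1.582.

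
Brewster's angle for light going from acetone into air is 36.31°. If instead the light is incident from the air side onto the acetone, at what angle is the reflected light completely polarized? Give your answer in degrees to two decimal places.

Reversing the direction swaps n₁ and n₂, so tan θ_B' = 1/tan θ_B and θ_B' = 90° − θ_B.
Hence θ_B' = 90° − 36.31° = 53.69°.

θ_B' ≈ 53.69°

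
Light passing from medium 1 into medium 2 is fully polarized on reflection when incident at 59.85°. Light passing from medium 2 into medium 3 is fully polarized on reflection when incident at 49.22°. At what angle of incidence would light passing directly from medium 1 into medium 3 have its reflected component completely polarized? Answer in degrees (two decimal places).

tan θ_B(1→2) = n₂/n₁ = tan 59.85° = 1.7216.
tan θ_B(2→3) = n₃/n₂ = tan 49.22° = 1.1593.
n₃/n₁ = 1.9959. Then tan θ_B(1→3) = n₃/n₁, so θ_B(1→3) = arctan(1.9959) = 63.39°.

θ_B ≈ 63.39°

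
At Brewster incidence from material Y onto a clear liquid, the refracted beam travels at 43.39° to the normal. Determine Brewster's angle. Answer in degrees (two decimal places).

θ_B ≈ 46.61°

Brewster's condition makes the reflected and refracted beams perpendicular: θ_B + θ_t = 90°.
So θ_B = 90° − θ_t = 90° − 43.39° = 46.61°.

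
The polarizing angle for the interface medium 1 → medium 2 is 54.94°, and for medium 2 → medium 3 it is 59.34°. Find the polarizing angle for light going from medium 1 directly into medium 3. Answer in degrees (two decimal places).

n₂/n₁ = tan 54.94° = 1.4250 and n₃/n₂ = tan 59.34° = 1.6869.
So n₃/n₁ = (n₂/n₁)(n₃/n₂) = 1.4250 × 1.6869 = 2.4037.
θ_B(1→3) = arctan(2.4037) = 67.41°.

θ_B ≈ 67.41°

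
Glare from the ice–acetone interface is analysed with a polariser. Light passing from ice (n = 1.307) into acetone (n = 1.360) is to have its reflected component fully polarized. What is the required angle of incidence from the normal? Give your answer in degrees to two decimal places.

θ_B ≈ 46.14°

Brewster's condition: tan θ_B = n₂/n₁ = 1.360/1.307 = 1.0406. Taking the arctangent, θ_B = 46.14°.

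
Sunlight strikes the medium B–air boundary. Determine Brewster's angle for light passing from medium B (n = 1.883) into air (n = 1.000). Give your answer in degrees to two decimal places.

Brewster's condition: tan θ_B = n₂/n₁ = 1.000/1.883 = 0.5311. Taking the arctangent, θ_B = 27.97°.

θ_B ≈ 27.97°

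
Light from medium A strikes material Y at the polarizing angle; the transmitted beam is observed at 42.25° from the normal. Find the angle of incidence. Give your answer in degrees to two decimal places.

Since the reflected and refracted rays are at right angles at the polarizing angle, θ_B + θ_t = 90°.
θ_B = 90° − 42.25° = 47.75°.

θ_B ≈ 47.75°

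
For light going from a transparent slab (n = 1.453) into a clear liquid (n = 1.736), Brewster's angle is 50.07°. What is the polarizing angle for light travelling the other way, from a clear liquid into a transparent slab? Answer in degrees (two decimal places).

tan θ_B' = n₁/n₂ = 1/tan θ_B, so θ_B' = 90° − θ_B.
θ_B' = 90° − 50.07° = 39.93°.

θ_B' ≈ 39.93°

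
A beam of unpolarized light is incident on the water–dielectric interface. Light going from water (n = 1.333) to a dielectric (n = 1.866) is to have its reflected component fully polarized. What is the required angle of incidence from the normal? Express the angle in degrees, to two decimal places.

Brewster's condition: tan θ_B = n₂/n₁ = 1.866/1.333 = 1.3998.
θ_B = arctan(1.3998) = 54.46°.

θ_B ≈ 54.46°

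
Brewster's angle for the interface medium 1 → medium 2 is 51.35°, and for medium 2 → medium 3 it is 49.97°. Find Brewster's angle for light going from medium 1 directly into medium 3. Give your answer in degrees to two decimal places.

Each Brewster angle gives a ratio: n₂/n₁ = tan 51.35° = 1.2504, n₃/n₂ = tan 49.97° = 1.1905.
n₃/n₁ = 1.4886. Then tan θ_B(1→3) = n₃/n₁, so θ_B(1→3) = arctan(1.4886) = 56.11°.

θ_B ≈ 56.11°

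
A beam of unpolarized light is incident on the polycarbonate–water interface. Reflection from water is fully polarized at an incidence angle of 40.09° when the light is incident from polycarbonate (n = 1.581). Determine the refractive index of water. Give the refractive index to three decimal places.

Full polarization of the reflected beam means tan θ_B = n₂/n₁, where n₁ is the incident medium (polycarbonate).
n₂ = n₁ tan θ_B = 1.581 × tan 40.09° = 1.331.

n ≈ 1.331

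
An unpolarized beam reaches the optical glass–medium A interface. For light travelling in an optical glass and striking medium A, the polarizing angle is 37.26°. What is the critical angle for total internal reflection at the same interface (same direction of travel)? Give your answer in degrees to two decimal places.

tan θ_B = n₂/n₁ = tan 37.26° = 0.7607.
Total internal reflection: sin θ_c = n₂/n₁ = 0.7607.
θ_c = arcsin(0.7607) = 49.53°.

θ_c ≈ 49.53°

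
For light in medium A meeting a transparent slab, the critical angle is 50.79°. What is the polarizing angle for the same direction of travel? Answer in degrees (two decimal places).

sin θ_c = n₂/n₁, so n₂/n₁ = sin 50.79° = 0.7748.
Brewster: tan θ_B = n₂/n₁ = 0.7748.
θ_B = arctan(0.7748) = 37.77°.

θ_B ≈ 37.77°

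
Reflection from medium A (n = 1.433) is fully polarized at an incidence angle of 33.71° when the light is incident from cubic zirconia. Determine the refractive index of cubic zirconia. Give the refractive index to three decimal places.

Full polarization of the reflected beam means tan θ_B = n₂/n₁, where n₁ is the incident medium (cubic zirconia).
n₁ = n₂ / tan θ_B = 1.433 / tan 33.71° = 2.148.

n ≈ 2.148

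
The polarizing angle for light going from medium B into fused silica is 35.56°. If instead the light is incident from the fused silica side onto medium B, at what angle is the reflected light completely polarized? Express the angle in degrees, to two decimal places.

The two Brewster angles are complementary: θ_B' = 90° − θ_B = 90° − 35.56° = 54.44°.

θ_B' ≈ 54.44°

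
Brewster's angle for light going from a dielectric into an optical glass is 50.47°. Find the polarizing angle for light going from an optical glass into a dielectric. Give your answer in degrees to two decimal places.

θ_B' ≈ 39.53°

The two Brewster angles are complementary: θ_B' = 90° − θ_B = 90° − 50.47° = 39.53°.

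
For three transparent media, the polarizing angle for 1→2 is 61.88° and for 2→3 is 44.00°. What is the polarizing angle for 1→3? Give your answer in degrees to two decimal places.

θ_B ≈ 61.04°

tan θ_B(1→2) = n₂/n₁ = tan 61.88° = 1.8713.
tan θ_B(2→3) = n₃/n₂ = tan 44.00° = 0.9657.
n₃/n₁ = 1.8071. Then tan θ_B(1→3) = n₃/n₁, so θ_B(1→3) = arctan(1.8071) = 61.04°.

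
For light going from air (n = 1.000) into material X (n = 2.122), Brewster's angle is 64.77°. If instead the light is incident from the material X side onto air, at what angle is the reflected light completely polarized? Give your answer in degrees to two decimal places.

θ_B' ≈ 25.23°

Reversing the direction swaps n₁ and n₂, so tan θ_B' = 1/tan θ_B and θ_B' = 90° − θ_B.
Hence θ_B' = 90° − 64.77° = 25.23°.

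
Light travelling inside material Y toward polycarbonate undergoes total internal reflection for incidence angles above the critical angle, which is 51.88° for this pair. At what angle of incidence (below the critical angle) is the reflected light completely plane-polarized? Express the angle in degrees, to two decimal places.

At the critical angle sin θ_c = n₂/n₁, giving n₂/n₁ = sin 51.88° = 0.7867.
Then tan θ_B = n₂/n₁ = 0.7867, so θ_B = arctan 0.7867 = 38.19°.

θ_B ≈ 38.19°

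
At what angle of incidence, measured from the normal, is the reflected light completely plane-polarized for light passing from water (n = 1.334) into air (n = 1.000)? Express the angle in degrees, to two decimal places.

Here n₂/n₁ = 1.000/1.334 = 0.7496, and Brewster's law gives tan θ_B = n₂/n₁.
So θ_B = arctan 0.7496 = 36.86°.

θ_B ≈ 36.86°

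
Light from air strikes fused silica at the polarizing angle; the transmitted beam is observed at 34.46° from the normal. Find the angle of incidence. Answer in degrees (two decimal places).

At Brewster's angle the reflected and refracted rays are perpendicular, so θ_B + θ_t = 90°.
So θ_B = 90° − θ_t = 90° − 34.46° = 55.54°.

θ_B ≈ 55.54°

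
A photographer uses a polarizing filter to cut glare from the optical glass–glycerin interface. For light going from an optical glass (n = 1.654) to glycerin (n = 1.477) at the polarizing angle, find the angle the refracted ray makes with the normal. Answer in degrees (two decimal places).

θ_B = arctan(n₂/n₁) = arctan(1.477/1.654) = 41.76°.
The refracted ray is perpendicular to the reflected ray, so θ_t = 90° − θ_B = 48.24°.

θ_t ≈ 48.24°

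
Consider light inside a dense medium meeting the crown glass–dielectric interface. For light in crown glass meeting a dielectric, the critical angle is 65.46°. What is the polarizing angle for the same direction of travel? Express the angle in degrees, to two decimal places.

n₂/n₁ = sin θ_c = sin 65.46° = 0.9097.
tan θ_B equals the same ratio, so θ_B = arctan(0.9097) = 42.29°.

θ_B ≈ 42.29°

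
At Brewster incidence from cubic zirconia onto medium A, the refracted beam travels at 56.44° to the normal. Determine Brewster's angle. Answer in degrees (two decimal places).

θ_B ≈ 33.56°

Brewster's condition makes the reflected and refracted beams perpendicular: θ_B + θ_t = 90°.
θ_B = 90° − 56.44° = 33.56°.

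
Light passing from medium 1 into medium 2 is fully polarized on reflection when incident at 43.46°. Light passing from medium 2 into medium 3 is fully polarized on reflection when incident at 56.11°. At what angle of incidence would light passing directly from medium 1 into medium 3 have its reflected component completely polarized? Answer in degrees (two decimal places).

θ_B ≈ 54.67°

tan θ_B(1→2) = n₂/n₁ = tan 43.46° = 0.9476.
tan θ_B(2→3) = n₃/n₂ = tan 56.11° = 1.4887.
So n₃/n₁ = (n₂/n₁)(n₃/n₂) = 0.9476 × 1.4887 = 1.4108.
θ_B(1→3) = arctan(1.4108) = 54.67°.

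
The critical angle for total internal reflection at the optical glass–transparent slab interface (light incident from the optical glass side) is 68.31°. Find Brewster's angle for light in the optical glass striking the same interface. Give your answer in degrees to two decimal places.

θ_B ≈ 42.90°

At the critical angle sin θ_c = n₂/n₁, giving n₂/n₁ = sin 68.31° = 0.9292.
Then tan θ_B = n₂/n₁ = 0.9292, so θ_B = arctan 0.9292 = 42.90°.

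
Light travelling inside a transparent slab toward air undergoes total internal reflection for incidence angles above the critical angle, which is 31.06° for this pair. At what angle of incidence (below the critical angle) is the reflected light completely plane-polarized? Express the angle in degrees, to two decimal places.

θ_B ≈ 27.29°

sin θ_c = n₂/n₁, so n₂/n₁ = sin 31.06° = 0.5159.
Brewster: tan θ_B = n₂/n₁ = 0.5159.
θ_B = arctan(0.5159) = 27.29°.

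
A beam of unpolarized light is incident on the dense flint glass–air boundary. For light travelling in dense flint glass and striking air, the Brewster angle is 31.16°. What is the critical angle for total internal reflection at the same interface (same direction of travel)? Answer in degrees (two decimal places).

From Brewster, n₂/n₁ = tan θ_B = tan 31.16° = 0.6047.
Then sin θ_c = n₂/n₁ = 0.6047, so θ_c = arcsin 0.6047 = 37.20°.

θ_c ≈ 37.20°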